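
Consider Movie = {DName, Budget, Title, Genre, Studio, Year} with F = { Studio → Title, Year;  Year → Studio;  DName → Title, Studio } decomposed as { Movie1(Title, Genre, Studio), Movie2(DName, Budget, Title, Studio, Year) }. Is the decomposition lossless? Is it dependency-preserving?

lossy but dependency-preserving

Lossless test: (Title, Studio)⁺ = {Title, Studio, Year}, which is a superkey of neither fragment — lossy.
Dependency preservation: every FD's attributes lie within a single fragment, so each can be enforced locally — preserved.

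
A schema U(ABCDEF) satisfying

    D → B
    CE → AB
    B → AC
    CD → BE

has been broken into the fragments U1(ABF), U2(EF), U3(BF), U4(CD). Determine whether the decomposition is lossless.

No

Chase test. Columns are ABCDEF; row i has aⱼ where attribute j ∈ Ui, else bᵢⱼ.
Initial tableau (one row per fragment):
  row 1: a1 a2 b13 b14 b15 a6
  row 2: b21 b22 b23 b24 a5 a6
  row 3: b31 a2 b33 b34 b35 a6
  row 4: b41 b42 a3 a4 b45 b46
Rows 1 and 3 agree on B; apply B→AC and equate their AC entries.
No row becomes fully distinguished — the join is lossy.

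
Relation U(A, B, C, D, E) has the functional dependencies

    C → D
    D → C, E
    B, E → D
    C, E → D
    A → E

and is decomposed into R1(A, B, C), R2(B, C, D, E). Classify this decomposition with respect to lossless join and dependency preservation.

lossless but not dependency-preserving

Lossless test: (B, C)⁺ = {B, C, D, E}, which contains all of one fragment — lossless.
Dependency preservation: the restricted closure of {A} across the fragments never reaches {E}, so A → E cannot be enforced without a join — not preserved.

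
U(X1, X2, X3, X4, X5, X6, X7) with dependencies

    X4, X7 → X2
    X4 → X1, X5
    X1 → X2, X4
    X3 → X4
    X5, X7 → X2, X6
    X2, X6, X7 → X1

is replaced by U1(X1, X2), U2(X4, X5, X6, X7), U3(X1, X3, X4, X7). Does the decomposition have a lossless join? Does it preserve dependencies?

Lossless test (chase): Rows 2 and 3 agree on X4, X7; apply X4, X7→X2 and equate their X2 entries. Rows 2 and 3 agree on X4; apply X4→X1, X5 and equate their X1, X5 entries. Rows 1 and 2 agree on X1; apply X1→X2, X4 and equate their X2, X4 entries. Rows 2 and 3 agree on X5, X7; apply X5, X7→X2, X6 and equate their X2, X6 entries. Rows 1 and 2 agree on X4; apply X4→X1, X5 and equate their X1, X5 entries. Row 3 is now all distinguished symbols — the join is lossless.
Dependency preservation: the restricted closure of {X2, X6, X7} across the fragments never reaches {X1}, so X2, X6, X7 → X1 cannot be enforced without a join — not preserved.

lossless but not dependency-preserving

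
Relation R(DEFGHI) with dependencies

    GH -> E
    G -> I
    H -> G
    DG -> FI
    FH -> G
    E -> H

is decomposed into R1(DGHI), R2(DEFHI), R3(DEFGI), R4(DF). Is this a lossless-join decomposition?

Chase test. Columns are DEFGHI; row i has aⱼ where attribute j ∈ Ri, else bᵢⱼ.
Initial tableau (one row per fragment):
  row 1: a1 b12 b13 a4 a5 a6
  row 2: a1 a2 a3 b24 a5 a6
  row 3: a1 a2 a3 a4 b35 a6
  row 4: a1 b42 a3 b44 b45 b46
Rows 1 and 2 agree on H; apply H→G and equate their G entries.
Rows 1 and 2 agree on DG; apply DG→FI and equate their FI entries.
Rows 2 and 3 agree on E; apply E→H and equate their H entries.
Rows 1 and 2 agree on GH; apply GH→E and equate their E entries.
Row 1 is now all distinguished symbols — the join is lossless.

Yes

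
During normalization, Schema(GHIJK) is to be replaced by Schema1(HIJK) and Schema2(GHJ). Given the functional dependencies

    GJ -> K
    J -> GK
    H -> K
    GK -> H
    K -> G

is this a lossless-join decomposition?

Yes

Common attributes: Schema1 ∩ Schema2 = {HJ}.
Closure of {HJ}: J → GK applies, adding GK. So (HJ)⁺ = {GHJK}.
This closure contains every attribute of Schema2, so Schema1 ∩ Schema2 → Schema2. The join is lossless.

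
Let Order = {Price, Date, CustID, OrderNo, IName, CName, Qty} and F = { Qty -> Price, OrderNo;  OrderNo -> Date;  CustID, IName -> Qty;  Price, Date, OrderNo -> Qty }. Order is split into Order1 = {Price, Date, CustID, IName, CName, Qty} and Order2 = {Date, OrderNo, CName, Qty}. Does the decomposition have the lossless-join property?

Common attributes: Order1 ∩ Order2 = {Date, CName, Qty}.
Closure of {Date, CName, Qty}: Qty → Price, OrderNo applies, adding Price, OrderNo. So (Date, CName, Qty)⁺ = {Price, Date, OrderNo, CName, Qty}.
This closure contains every attribute of Order2, so Order1 ∩ Order2 → Order2. The join is lossless.

Yes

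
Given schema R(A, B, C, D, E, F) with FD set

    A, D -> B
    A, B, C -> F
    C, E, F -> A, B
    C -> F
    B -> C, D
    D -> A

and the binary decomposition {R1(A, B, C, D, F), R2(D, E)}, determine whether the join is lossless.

Yes

Common attributes: R1 ∩ R2 = {D}.
Closure of {D}: D → A applies, adding A; A, D → B applies, adding B; B → C, D applies, adding C; A, B, C → F applies, adding F. So (D)⁺ = {A, B, C, D, F}.
This closure contains every attribute of R1, so R1 ∩ R2 → R1. The join is lossless.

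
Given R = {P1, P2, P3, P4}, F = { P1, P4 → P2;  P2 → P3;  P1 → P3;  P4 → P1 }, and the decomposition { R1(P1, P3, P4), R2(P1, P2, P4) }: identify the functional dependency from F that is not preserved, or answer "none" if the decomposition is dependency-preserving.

P2 → P3

Check P2 → P3: no single fragment contains all of {P2, P3}, and the restricted closure of {P2} across the fragments never reaches {P3}.
P1, P4 → P2 is preserved.
P1 → P3 is preserved.
P4 → P1 is preserved.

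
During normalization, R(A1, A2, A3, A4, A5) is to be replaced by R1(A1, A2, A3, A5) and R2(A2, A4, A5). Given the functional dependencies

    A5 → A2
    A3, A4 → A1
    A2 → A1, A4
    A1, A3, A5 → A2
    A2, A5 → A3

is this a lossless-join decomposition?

Common attributes: R1 ∩ R2 = {A2, A5}.
Closure of {A2, A5}: A2 → A1, A4 applies, adding A1, A4; A2, A5 → A3 applies, adding A3. So (A2, A5)⁺ = {A1, A2, A3, A4, A5}.
This closure contains every attribute of R1, so R1 ∩ R2 → R1. The join is lossless.

Yes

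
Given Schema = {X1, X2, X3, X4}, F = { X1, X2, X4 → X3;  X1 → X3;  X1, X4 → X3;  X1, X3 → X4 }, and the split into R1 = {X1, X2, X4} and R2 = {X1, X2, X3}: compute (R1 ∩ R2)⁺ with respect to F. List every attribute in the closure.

X1, X2, X3, X4

R1 ∩ R2 = {X1, X2}.
X1 → X3 applies, adding X3
X1, X3 → X4 applies, adding X4
Closure: {X1, X2, X3, X4}.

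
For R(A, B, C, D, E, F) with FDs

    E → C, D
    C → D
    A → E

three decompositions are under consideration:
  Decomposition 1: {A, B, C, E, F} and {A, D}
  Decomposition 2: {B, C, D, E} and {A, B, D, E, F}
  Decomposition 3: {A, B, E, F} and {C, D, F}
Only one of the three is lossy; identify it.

Decomposition 3

Decomposition 1: common = {A}, closure = {A, C, D, E} → lossless.
Decomposition 2: common = {B, D, E}, closure = {B, C, D, E} → lossless.
Decomposition 3: common = {F}, closure = {F} → lossy.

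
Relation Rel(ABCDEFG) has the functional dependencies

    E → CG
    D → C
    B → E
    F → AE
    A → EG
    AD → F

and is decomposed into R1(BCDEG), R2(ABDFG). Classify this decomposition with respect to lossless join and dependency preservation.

Lossless test: (BDG)⁺ = {BCDEG}, which contains all of one fragment — lossless.
Dependency preservation: the restricted closure of {F} across the fragments never reaches {AE}, so F → AE cannot be enforced without a join — not preserved.

lossless but not dependency-preserving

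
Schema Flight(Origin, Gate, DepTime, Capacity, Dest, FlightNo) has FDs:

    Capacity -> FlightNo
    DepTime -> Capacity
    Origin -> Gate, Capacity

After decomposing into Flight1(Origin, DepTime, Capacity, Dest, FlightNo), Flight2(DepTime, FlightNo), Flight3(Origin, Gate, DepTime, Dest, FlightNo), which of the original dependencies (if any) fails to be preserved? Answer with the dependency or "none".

Capacity → FlightNo lies within Flight1.
DepTime → Capacity lies within Flight1.
Origin → Gate, Capacity: restricted closure across fragments reaches Gate, Capacity.
Every dependency is enforceable on the fragments, so the decomposition is dependency-preserving.

none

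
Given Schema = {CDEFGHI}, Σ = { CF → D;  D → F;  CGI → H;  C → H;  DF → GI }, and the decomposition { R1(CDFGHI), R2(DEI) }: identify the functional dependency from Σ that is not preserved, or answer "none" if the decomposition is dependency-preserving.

none

CF → D lies within R1.
D → F lies within R1.
CGI → H lies within R1.
C → H lies within R1.
DF → GI lies within R1.
Every dependency is enforceable on the fragments, so the decomposition is dependency-preserving.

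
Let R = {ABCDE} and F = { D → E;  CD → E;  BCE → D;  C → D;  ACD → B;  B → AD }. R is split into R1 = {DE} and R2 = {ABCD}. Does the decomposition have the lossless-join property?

Common attributes: R1 ∩ R2 = {D}.
Closure of {D}: D → E applies, adding E. So (D)⁺ = {DE}.
This closure contains every attribute of R1, so R1 ∩ R2 → R1. The join is lossless.

Yes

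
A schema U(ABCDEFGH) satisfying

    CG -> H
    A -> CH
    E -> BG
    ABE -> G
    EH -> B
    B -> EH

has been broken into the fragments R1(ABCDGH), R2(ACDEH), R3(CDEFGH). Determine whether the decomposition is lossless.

No

Chase test. Columns are ABCDEFGH; row i has aⱼ where attribute j ∈ Ri, else bᵢⱼ.
Initial tableau (one row per fragment):
  row 1: a1 a2 a3 a4 b15 b16 a7 a8
  row 2: a1 b22 a3 a4 a5 b26 b27 a8
  row 3: b31 b32 a3 a4 a5 a6 a7 a8
Rows 2 and 3 agree on E; apply E→BG and equate their BG entries.
No row becomes fully distinguished — the join is lossy.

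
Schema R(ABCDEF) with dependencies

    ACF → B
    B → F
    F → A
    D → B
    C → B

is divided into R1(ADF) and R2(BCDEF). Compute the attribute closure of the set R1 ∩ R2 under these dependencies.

R1 ∩ R2 = {DF}.
F → A applies, adding A
D → B applies, adding B
Closure: {ABDF}.

ABDF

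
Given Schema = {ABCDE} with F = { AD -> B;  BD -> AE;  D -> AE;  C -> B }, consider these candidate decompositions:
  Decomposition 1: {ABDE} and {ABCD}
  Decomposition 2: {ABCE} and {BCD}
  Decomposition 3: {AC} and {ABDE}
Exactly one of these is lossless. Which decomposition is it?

Decomposition 1

Decomposition 1: common = {ABD}, closure = {ABDE} → lossless.
Decomposition 2: common = {BC}, closure = {BC} → lossy.
Decomposition 3: common = {A}, closure = {A} → lossy.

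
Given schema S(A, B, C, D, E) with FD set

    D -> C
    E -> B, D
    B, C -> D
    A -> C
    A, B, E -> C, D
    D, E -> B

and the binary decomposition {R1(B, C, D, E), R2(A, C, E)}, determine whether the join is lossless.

Yes

Common attributes: R1 ∩ R2 = {C, E}.
Closure of {C, E}: E → B, D applies, adding B, D. So (C, E)⁺ = {B, C, D, E}.
This closure contains every attribute of R1, so R1 ∩ R2 → R1. The join is lossless.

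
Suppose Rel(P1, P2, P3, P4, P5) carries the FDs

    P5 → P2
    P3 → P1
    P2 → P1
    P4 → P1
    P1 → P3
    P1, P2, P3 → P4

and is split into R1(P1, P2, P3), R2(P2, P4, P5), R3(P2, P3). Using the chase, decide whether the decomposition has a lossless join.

Chase test. Columns are P1, P2, P3, P4, P5; row i has aⱼ where attribute j ∈ Ri, else bᵢⱼ.
Initial tableau (one row per fragment):
  row 1: a1 a2 a3 b14 b15
  row 2: b21 a2 b23 a4 a5
  row 3: b31 a2 a3 b34 b35
Rows 1 and 3 agree on P3; apply P3→P1 and equate their P1 entries.
Rows 1 and 2 agree on P2; apply P2→P1 and equate their P1 entries.
Rows 1 and 2 agree on P1; apply P1→P3 and equate their P3 entries.
Rows 1 and 2 agree on P1, P2, P3; apply P1, P2, P3→P4 and equate their P4 entries.
Rows 1 and 3 agree on P1, P2, P3; apply P1, P2, P3→P4 and equate their P4 entries.
Row 2 is now all distinguished symbols — the join is lossless.

Yes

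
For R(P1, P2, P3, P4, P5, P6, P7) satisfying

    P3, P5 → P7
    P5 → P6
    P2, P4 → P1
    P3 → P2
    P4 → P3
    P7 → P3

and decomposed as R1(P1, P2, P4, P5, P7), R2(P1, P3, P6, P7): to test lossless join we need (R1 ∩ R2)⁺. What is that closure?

R1 ∩ R2 = {P1, P7}.
P7 → P3 applies, adding P3
P3 → P2 applies, adding P2
Closure: {P1, P2, P3, P7}.

P1, P2, P3, P7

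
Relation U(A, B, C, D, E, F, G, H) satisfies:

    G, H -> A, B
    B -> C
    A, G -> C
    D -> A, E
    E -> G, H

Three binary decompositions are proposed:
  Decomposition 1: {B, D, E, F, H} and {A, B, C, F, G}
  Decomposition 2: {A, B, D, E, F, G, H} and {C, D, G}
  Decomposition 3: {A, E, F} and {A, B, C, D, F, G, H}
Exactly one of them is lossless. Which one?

Decomposition 1: common = {B, F}, closure = {B, C, F} → lossy.
Decomposition 2: common = {D, G}, closure = {A, B, C, D, E, G, H} → lossless.
Decomposition 3: common = {A, F}, closure = {A, F} → lossy.

Decomposition 2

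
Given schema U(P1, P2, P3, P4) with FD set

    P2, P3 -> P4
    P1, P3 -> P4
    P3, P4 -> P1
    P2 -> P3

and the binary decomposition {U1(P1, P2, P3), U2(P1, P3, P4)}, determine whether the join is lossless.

Yes

Common attributes: U1 ∩ U2 = {P1, P3}.
Closure of {P1, P3}: P1, P3 → P4 applies, adding P4. So (P1, P3)⁺ = {P1, P3, P4}.
This closure contains every attribute of U2, so U1 ∩ U2 → U2. The join is lossless.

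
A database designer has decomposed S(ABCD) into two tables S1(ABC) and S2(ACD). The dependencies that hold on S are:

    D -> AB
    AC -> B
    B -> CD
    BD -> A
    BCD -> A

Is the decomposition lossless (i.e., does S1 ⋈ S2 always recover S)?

Common attributes: S1 ∩ S2 = {AC}.
Closure of {AC}: AC → B applies, adding B; B → CD applies, adding D. So (AC)⁺ = {ABCD}.
This closure contains every attribute of S1, so S1 ∩ S2 → S1. The join is lossless.

Yes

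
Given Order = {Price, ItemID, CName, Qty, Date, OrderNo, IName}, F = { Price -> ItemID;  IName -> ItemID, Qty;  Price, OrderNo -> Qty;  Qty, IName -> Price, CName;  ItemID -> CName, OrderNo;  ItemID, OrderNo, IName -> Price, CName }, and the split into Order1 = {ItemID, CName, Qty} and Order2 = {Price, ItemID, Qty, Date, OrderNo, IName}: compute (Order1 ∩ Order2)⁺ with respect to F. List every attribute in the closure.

ItemID, CName, Qty, OrderNo

Order1 ∩ Order2 = {ItemID, Qty}.
ItemID → CName, OrderNo applies, adding CName, OrderNo
Closure: {ItemID, CName, Qty, OrderNo}.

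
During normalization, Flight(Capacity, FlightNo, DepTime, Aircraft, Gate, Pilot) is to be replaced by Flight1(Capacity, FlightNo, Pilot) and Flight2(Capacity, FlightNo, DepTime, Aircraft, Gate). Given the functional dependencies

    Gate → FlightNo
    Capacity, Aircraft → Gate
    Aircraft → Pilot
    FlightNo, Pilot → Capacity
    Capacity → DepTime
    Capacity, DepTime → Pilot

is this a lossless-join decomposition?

Yes

Common attributes: Flight1 ∩ Flight2 = {Capacity, FlightNo}.
Closure of {Capacity, FlightNo}: Capacity → DepTime applies, adding DepTime; Capacity, DepTime → Pilot applies, adding Pilot. So (Capacity, FlightNo)⁺ = {Capacity, FlightNo, DepTime, Pilot}.
This closure contains every attribute of Flight1, so Flight1 ∩ Flight2 → Flight1. The join is lossless.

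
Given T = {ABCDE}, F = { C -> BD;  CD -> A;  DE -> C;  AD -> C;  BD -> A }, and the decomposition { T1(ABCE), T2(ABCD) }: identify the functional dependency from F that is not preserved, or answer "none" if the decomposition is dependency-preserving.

DE -> C

Check DE → C: no single fragment contains all of {CDE}, and the restricted closure of {DE} across the fragments never reaches {C}.
C → BD is preserved.
CD → A is preserved.
AD → C is preserved.
BD → A is preserved.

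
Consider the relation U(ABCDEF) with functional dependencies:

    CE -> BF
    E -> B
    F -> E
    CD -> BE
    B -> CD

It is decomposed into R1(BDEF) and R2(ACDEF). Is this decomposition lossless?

Common attributes: R1 ∩ R2 = {DEF}.
Closure of {DEF}: E → B applies, adding B; B → CD applies, adding C. So (DEF)⁺ = {BCDEF}.
This closure contains every attribute of R1, so R1 ∩ R2 → R1. The join is lossless.

Yes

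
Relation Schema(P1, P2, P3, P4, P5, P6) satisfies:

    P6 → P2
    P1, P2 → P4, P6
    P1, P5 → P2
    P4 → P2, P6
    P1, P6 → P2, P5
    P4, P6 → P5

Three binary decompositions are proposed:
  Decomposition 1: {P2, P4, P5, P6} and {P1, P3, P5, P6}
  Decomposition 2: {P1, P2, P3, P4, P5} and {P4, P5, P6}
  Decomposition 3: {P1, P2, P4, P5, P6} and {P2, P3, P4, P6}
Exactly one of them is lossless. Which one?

Decomposition 1: common = {P5, P6}, closure = {P2, P5, P6} → lossy.
Decomposition 2: common = {P4, P5}, closure = {P2, P4, P5, P6} → lossless.
Decomposition 3: common = {P2, P4, P6}, closure = {P2, P4, P5, P6} → lossy.

Decomposition 2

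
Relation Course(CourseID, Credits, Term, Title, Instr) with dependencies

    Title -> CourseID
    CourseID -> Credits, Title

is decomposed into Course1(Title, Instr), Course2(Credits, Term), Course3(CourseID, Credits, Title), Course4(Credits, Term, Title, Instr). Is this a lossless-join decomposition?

Yes

Chase test. Columns are CourseID, Credits, Term, Title, Instr; row i has aⱼ where attribute j ∈ Coursei, else bᵢⱼ.
Initial tableau (one row per fragment):
  row 1: b11 b12 b13 a4 a5
  row 2: b21 a2 a3 b24 b25
  row 3: a1 a2 b33 a4 b35
  row 4: b41 a2 a3 a4 a5
Rows 1 and 3 agree on Title; apply Title→CourseID and equate their CourseID entries.
Rows 1 and 4 agree on Title; apply Title→CourseID and equate their CourseID entries.
Rows 1 and 3 agree on CourseID; apply CourseID→Credits, Title and equate their Credits, Title entries.
Row 4 is now all distinguished symbols — the join is lossless.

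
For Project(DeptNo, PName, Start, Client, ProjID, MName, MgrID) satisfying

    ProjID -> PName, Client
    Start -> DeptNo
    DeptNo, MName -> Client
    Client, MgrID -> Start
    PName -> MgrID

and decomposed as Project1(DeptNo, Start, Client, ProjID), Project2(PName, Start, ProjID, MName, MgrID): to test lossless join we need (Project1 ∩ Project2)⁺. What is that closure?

Project1 ∩ Project2 = {Start, ProjID}.
ProjID → PName, Client applies, adding PName, Client
Start → DeptNo applies, adding DeptNo
PName → MgrID applies, adding MgrID
Closure: {DeptNo, PName, Start, Client, ProjID, MgrID}.

DeptNo, PName, Start, Client, ProjID, MgrID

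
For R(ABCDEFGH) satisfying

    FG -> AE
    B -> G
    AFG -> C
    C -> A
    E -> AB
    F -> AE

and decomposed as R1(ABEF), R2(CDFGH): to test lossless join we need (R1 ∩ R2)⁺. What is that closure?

R1 ∩ R2 = {F}.
F → AE applies, adding AE
E → AB applies, adding B
B → G applies, adding G
AFG → C applies, adding C
Closure: {ABCEFG}.

ABCEFG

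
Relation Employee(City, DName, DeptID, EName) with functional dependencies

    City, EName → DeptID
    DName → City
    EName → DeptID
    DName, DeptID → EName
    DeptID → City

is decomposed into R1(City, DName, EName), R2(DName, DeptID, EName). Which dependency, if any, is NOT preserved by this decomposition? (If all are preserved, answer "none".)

DeptID → City

Check DeptID → City: no single fragment contains all of {City, DeptID}, and the restricted closure of {DeptID} across the fragments never reaches {City}.
City, EName → DeptID is preserved.
DName → City is preserved.
EName → DeptID is preserved.
DName, DeptID → EName is preserved.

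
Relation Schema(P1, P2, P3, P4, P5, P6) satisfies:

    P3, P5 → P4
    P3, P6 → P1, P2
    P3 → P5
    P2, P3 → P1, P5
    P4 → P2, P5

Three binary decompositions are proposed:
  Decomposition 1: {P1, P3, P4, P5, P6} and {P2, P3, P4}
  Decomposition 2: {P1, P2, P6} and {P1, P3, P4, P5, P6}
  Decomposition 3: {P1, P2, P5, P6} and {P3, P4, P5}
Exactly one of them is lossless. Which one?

Decomposition 1

Decomposition 1: common = {P3, P4}, closure = {P1, P2, P3, P4, P5} → lossless.
Decomposition 2: common = {P1, P6}, closure = {P1, P6} → lossy.
Decomposition 3: common = {P5}, closure = {P5} → lossy.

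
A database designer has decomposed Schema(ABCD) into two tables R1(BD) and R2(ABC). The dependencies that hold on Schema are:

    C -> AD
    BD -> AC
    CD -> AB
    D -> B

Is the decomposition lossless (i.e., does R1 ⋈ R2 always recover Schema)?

Common attributes: R1 ∩ R2 = {B}.
No dependency enlarges {B}, so (B)⁺ = {B}.
The closure contains neither all of R1 = {BD} nor all of R2 = {ABC}, so the common attributes are not a superkey of either fragment. The join is lossy.

No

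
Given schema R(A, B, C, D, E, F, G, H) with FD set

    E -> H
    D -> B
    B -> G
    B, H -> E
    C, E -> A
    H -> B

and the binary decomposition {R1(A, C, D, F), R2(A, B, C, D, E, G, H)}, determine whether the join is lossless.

Common attributes: R1 ∩ R2 = {A, C, D}.
Closure of {A, C, D}: D → B applies, adding B; B → G applies, adding G. So (A, C, D)⁺ = {A, B, C, D, G}.
The closure contains neither all of R1 = {A, C, D, F} nor all of R2 = {A, B, C, D, E, G, H}, so the common attributes are not a superkey of either fragment. The join is lossy.

No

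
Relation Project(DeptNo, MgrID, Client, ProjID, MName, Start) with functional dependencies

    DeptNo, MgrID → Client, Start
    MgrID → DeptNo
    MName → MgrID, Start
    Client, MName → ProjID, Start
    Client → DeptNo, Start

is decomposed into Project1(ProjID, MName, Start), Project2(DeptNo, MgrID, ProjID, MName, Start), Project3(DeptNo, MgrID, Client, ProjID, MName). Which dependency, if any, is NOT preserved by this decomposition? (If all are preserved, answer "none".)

Check Client → DeptNo, Start: no single fragment contains all of {DeptNo, Client, Start}, and the restricted closure of {Client} across the fragments never reaches {DeptNo, Start}.
DeptNo, MgrID → Client, Start is preserved.
MgrID → DeptNo is preserved.
MName → MgrID, Start is preserved.
Client, MName → ProjID, Start is preserved.

Client → DeptNo, Start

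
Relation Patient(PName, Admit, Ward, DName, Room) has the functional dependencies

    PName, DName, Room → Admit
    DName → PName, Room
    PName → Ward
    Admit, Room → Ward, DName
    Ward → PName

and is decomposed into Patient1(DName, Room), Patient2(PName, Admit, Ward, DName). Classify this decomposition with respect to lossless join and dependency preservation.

Lossless test: (DName)⁺ = {PName, Admit, Ward, DName, Room}, which contains all of one fragment — lossless.
Dependency preservation: the restricted closure of {Admit, Room} across the fragments never reaches {Ward, DName}, so Admit, Room → Ward, DName cannot be enforced without a join — not preserved.

lossless but not dependency-preserving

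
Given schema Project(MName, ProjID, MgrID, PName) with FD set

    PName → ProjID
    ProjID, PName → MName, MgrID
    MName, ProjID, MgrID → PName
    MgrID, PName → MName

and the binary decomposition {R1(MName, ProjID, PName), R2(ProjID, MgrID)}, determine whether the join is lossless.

Common attributes: R1 ∩ R2 = {ProjID}.
No dependency enlarges {ProjID}, so (ProjID)⁺ = {ProjID}.
The closure contains neither all of R1 = {MName, ProjID, PName} nor all of R2 = {ProjID, MgrID}, so the common attributes are not a superkey of either fragment. The join is lossy.

No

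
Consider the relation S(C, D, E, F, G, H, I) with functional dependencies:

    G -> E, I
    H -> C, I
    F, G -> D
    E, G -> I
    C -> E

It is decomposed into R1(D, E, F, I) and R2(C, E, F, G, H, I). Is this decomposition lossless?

Common attributes: R1 ∩ R2 = {E, F, I}.
No dependency enlarges {E, F, I}, so (E, F, I)⁺ = {E, F, I}.
The closure contains neither all of R1 = {D, E, F, I} nor all of R2 = {C, E, F, G, H, I}, so the common attributes are not a superkey of either fragment. The join is lossy.

No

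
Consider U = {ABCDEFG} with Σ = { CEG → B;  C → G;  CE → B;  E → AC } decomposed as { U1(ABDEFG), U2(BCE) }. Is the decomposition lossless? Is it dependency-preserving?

lossless but not dependency-preserving

Lossless test: (BE)⁺ = {ABCEG}, which contains all of one fragment — lossless.
Dependency preservation: the restricted closure of {C} across the fragments never reaches {G}, so C → G cannot be enforced without a join — not preserved.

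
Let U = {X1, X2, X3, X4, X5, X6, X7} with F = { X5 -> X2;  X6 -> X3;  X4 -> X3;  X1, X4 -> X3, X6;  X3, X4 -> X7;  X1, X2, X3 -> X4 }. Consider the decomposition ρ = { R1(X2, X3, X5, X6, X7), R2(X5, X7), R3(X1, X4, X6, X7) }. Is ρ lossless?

Chase test. Columns are X1, X2, X3, X4, X5, X6, X7; row i has aⱼ where attribute j ∈ Ri, else bᵢⱼ.
Initial tableau (one row per fragment):
  row 1: b11 a2 a3 b14 a5 a6 a7
  row 2: b21 b22 b23 b24 a5 b26 a7
  row 3: a1 b32 b33 a4 b35 a6 a7
Rows 1 and 2 agree on X5; apply X5→X2 and equate their X2 entries.
Rows 1 and 3 agree on X6; apply X6→X3 and equate their X3 entries.
No row becomes fully distinguished — the join is lossy.

No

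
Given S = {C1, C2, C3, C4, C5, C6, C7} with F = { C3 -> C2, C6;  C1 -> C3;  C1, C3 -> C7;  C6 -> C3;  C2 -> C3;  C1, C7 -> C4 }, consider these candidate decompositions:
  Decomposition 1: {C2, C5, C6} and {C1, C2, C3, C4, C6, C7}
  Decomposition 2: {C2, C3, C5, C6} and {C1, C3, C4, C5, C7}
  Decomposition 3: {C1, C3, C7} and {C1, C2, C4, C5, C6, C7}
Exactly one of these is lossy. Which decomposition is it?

Decomposition 1

Decomposition 1: common = {C2, C6}, closure = {C2, C3, C6} → lossy.
Decomposition 2: common = {C3, C5}, closure = {C2, C3, C5, C6} → lossless.
Decomposition 3: common = {C1, C7}, closure = {C1, C2, C3, C4, C6, C7} → lossless.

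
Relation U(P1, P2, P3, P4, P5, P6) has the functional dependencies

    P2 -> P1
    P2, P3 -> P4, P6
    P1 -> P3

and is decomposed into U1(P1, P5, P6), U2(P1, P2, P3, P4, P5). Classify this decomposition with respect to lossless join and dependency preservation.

lossy and not dependency-preserving

Lossless test: (P1, P5)⁺ = {P1, P3, P5}, which is a superkey of neither fragment — lossy.
Dependency preservation: the restricted closure of {P2, P3} across the fragments never reaches {P4, P6}, so P2, P3 → P4, P6 cannot be enforced without a join — not preserved.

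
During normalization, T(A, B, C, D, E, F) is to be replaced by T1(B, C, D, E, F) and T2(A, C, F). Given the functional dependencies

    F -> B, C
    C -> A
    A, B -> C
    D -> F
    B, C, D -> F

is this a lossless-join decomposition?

Yes

Common attributes: T1 ∩ T2 = {C, F}.
Closure of {C, F}: F → B, C applies, adding B; C → A applies, adding A. So (C, F)⁺ = {A, B, C, F}.
This closure contains every attribute of T2, so T1 ∩ T2 → T2. The join is lossless.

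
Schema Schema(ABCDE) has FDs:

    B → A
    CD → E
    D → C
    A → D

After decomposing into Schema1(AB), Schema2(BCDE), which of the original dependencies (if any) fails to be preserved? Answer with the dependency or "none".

Check A → D: no single fragment contains all of {AD}, and the restricted closure of {A} across the fragments never reaches {D}.
B → A is preserved.
CD → E is preserved.
D → C is preserved.

A → D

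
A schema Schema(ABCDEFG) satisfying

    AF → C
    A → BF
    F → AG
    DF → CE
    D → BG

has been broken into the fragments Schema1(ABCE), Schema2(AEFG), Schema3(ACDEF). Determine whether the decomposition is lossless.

Chase test. Columns are ABCDEFG; row i has aⱼ where attribute j ∈ Schemai, else bᵢⱼ.
Initial tableau (one row per fragment):
  row 1: a1 a2 a3 b14 a5 b16 b17
  row 2: a1 b22 b23 b24 a5 a6 a7
  row 3: a1 b32 a3 a4 a5 a6 b37
Rows 2 and 3 agree on AF; apply AF→C and equate their C entries.
Rows 1 and 2 agree on A; apply A→BF and equate their BF entries.
Rows 1 and 3 agree on A; apply A→BF and equate their BF entries.
Rows 1 and 2 agree on F; apply F→AG and equate their AG entries.
Rows 1 and 3 agree on F; apply F→AG and equate their AG entries.
Row 3 is now all distinguished symbols — the join is lossless.

Yes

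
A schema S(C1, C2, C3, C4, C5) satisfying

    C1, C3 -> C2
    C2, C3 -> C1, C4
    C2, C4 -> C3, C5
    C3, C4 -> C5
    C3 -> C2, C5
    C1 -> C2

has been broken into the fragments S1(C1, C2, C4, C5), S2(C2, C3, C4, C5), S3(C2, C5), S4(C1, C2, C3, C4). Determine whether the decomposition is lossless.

Chase test. Columns are C1, C2, C3, C4, C5; row i has aⱼ where attribute j ∈ Si, else bᵢⱼ.
Initial tableau (one row per fragment):
  row 1: a1 a2 b13 a4 a5
  row 2: b21 a2 a3 a4 a5
  row 3: b31 a2 b33 b34 a5
  row 4: a1 a2 a3 a4 b45
Rows 2 and 4 agree on C2, C3; apply C2, C3→C1, C4 and equate their C1, C4 entries.
Rows 1 and 2 agree on C2, C4; apply C2, C4→C3, C5 and equate their C3, C5 entries.
Rows 1 and 4 agree on C2, C4; apply C2, C4→C3, C5 and equate their C3, C5 entries.
Row 1 is now all distinguished symbols — the join is lossless.

Yes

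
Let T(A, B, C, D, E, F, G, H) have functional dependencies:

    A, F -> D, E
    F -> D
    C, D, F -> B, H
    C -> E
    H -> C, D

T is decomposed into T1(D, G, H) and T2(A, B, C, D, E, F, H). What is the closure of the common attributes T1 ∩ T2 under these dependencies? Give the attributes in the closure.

T1 ∩ T2 = {D, H}.
H → C, D applies, adding C
C → E applies, adding E
Closure: {C, D, E, H}.

C, D, E, H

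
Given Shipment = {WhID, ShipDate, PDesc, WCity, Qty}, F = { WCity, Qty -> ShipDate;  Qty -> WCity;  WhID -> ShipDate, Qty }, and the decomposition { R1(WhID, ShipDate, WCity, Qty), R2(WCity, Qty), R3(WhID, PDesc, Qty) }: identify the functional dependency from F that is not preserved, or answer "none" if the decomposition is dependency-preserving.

WCity, Qty → ShipDate lies within R1.
Qty → WCity lies within R1.
WhID → ShipDate, Qty lies within R1.
Every dependency is enforceable on the fragments, so the decomposition is dependency-preserving.

none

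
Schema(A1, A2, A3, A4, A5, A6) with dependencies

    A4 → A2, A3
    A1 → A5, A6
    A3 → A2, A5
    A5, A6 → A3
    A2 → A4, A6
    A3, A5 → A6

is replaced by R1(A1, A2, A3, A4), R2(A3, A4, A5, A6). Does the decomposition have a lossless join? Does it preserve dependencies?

Lossless test: (A3, A4)⁺ = {A2, A3, A4, A5, A6}, which contains all of one fragment — lossless.
Dependency preservation: A1 → A5, A6; A3 → A2, A5; A2 → A4, A6 are not contained in any single fragment, but the restricted closure of each left-hand side across the fragments still reaches the right-hand side; the remaining FDs each lie inside some fragment. All dependencies are preserved.

lossless and dependency-preserving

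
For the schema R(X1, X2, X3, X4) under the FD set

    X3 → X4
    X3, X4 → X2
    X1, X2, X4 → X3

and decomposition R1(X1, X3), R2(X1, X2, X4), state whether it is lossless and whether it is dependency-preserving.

lossy and not dependency-preserving

Lossless test: (X1)⁺ = {X1}, which is a superkey of neither fragment — lossy.
Dependency preservation: the restricted closure of {X3} across the fragments never reaches {X4}, so X3 → X4 cannot be enforced without a join — not preserved.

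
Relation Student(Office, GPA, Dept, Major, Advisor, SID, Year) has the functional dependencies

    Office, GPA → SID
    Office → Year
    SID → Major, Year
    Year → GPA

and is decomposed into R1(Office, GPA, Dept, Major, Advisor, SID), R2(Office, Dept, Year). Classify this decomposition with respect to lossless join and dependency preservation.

Lossless test: (Office, Dept)⁺ = {Office, GPA, Dept, Major, SID, Year}, which contains all of one fragment — lossless.
Dependency preservation: the restricted closure of {SID} across the fragments never reaches {Major, Year}, so SID → Major, Year cannot be enforced without a join — not preserved.

lossless but not dependency-preserving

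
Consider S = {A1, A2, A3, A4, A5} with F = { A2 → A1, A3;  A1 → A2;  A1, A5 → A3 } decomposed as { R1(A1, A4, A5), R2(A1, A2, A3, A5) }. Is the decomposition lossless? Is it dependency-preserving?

lossless and dependency-preserving

Lossless test: (A1, A5)⁺ = {A1, A2, A3, A5}, which contains all of one fragment — lossless.
Dependency preservation: every FD's attributes lie within a single fragment, so each can be enforced locally — preserved.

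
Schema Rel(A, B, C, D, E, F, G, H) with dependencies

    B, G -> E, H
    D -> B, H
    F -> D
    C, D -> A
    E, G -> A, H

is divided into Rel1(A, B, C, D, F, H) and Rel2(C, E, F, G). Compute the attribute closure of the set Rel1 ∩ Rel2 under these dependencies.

Rel1 ∩ Rel2 = {C, F}.
F → D applies, adding D
C, D → A applies, adding A
D → B, H applies, adding B, H
Closure: {A, B, C, D, F, H}.

A, B, C, D, F, H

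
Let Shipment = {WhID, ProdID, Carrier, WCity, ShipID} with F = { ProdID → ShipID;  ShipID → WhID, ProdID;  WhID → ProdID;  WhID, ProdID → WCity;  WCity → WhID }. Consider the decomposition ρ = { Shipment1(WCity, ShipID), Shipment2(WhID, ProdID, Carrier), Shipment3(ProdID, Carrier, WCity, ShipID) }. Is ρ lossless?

Yes

Chase test. Columns are WhID, ProdID, Carrier, WCity, ShipID; row i has aⱼ where attribute j ∈ Shipmenti, else bᵢⱼ.
Initial tableau (one row per fragment):
  row 1: b11 b12 b13 a4 a5
  row 2: a1 a2 a3 b24 b25
  row 3: b31 a2 a3 a4 a5
Rows 2 and 3 agree on ProdID; apply ProdID→ShipID and equate their ShipID entries.
Rows 1 and 2 agree on ShipID; apply ShipID→WhID, ProdID and equate their WhID, ProdID entries.
Rows 1 and 3 agree on ShipID; apply ShipID→WhID, ProdID and equate their WhID, ProdID entries.
Rows 1 and 2 agree on WhID, ProdID; apply WhID, ProdID→WCity and equate their WCity entries.
Row 2 is now all distinguished symbols — the join is lossless.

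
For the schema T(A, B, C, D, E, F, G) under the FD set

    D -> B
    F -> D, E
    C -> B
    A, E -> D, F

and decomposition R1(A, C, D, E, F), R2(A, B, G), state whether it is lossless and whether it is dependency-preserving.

lossy and not dependency-preserving

Lossless test: (A)⁺ = {A}, which is a superkey of neither fragment — lossy.
Dependency preservation: the restricted closure of {D} across the fragments never reaches {B}, so D → B cannot be enforced without a join — not preserved.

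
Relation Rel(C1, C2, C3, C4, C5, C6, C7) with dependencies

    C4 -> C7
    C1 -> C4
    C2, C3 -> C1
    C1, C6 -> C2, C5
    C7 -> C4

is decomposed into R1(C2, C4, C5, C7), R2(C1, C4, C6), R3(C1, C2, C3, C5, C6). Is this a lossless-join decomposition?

Chase test. Columns are C1, C2, C3, C4, C5, C6, C7; row i has aⱼ where attribute j ∈ Ri, else bᵢⱼ.
Initial tableau (one row per fragment):
  row 1: b11 a2 b13 a4 a5 b16 a7
  row 2: a1 b22 b23 a4 b25 a6 b27
  row 3: a1 a2 a3 b34 a5 a6 b37
Rows 1 and 2 agree on C4; apply C4→C7 and equate their C7 entries.
Rows 2 and 3 agree on C1; apply C1→C4 and equate their C4 entries.
Rows 2 and 3 agree on C1, C6; apply C1, C6→C2, C5 and equate their C2, C5 entries.
Rows 1 and 3 agree on C4; apply C4→C7 and equate their C7 entries.
Row 3 is now all distinguished symbols — the join is lossless.

Yes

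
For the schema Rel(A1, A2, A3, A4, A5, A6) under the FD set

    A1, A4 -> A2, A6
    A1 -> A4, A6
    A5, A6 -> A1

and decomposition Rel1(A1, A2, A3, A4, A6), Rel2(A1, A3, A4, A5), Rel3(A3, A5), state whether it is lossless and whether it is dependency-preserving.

lossless but not dependency-preserving

Lossless test (chase): Rows 1 and 2 agree on A1, A4; apply A1, A4→A2, A6 and equate their A2, A6 entries. Row 2 is now all distinguished symbols — the join is lossless.
Dependency preservation: the restricted closure of {A5, A6} across the fragments never reaches {A1}, so A5, A6 → A1 cannot be enforced without a join — not preserved.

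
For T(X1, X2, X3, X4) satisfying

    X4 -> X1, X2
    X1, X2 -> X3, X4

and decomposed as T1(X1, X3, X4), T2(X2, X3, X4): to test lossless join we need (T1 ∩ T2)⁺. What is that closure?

X1, X2, X3, X4

T1 ∩ T2 = {X3, X4}.
X4 → X1, X2 applies, adding X1, X2
Closure: {X1, X2, X3, X4}.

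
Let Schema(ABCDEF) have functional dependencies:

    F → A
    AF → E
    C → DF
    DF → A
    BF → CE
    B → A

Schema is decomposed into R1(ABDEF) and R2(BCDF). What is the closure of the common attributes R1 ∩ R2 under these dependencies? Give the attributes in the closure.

R1 ∩ R2 = {BDF}.
F → A applies, adding A
AF → E applies, adding E
BF → CE applies, adding C
Closure: {ABCDEF}.

ABCDEF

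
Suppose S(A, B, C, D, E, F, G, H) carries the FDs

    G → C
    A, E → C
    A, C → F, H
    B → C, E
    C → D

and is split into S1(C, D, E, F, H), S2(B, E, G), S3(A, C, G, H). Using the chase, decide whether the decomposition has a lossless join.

No

Chase test. Columns are A, B, C, D, E, F, G, H; row i has aⱼ where attribute j ∈ Si, else bᵢⱼ.
Initial tableau (one row per fragment):
  row 1: b11 b12 a3 a4 a5 a6 b17 a8
  row 2: b21 a2 b23 b24 a5 b26 a7 b28
  row 3: a1 b32 a3 b34 b35 b36 a7 a8
Rows 2 and 3 agree on G; apply G→C and equate their C entries.
Rows 1 and 2 agree on C; apply C→D and equate their D entries.
Rows 1 and 3 agree on C; apply C→D and equate their D entries.
No row becomes fully distinguished — the join is lossy.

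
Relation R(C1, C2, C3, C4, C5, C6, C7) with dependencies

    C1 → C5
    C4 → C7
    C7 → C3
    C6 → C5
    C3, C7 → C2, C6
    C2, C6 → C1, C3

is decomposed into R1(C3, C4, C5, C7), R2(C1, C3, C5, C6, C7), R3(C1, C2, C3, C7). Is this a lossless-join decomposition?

Yes

Chase test. Columns are C1, C2, C3, C4, C5, C6, C7; row i has aⱼ where attribute j ∈ Ri, else bᵢⱼ.
Initial tableau (one row per fragment):
  row 1: b11 b12 a3 a4 a5 b16 a7
  row 2: a1 b22 a3 b24 a5 a6 a7
  row 3: a1 a2 a3 b34 b35 b36 a7
Rows 2 and 3 agree on C1; apply C1→C5 and equate their C5 entries.
Rows 1 and 2 agree on C3, C7; apply C3, C7→C2, C6 and equate their C2, C6 entries.
Rows 1 and 3 agree on C3, C7; apply C3, C7→C2, C6 and equate their C2, C6 entries.
Rows 1 and 2 agree on C2, C6; apply C2, C6→C1, C3 and equate their C1, C3 entries.
Row 1 is now all distinguished symbols — the join is lossless.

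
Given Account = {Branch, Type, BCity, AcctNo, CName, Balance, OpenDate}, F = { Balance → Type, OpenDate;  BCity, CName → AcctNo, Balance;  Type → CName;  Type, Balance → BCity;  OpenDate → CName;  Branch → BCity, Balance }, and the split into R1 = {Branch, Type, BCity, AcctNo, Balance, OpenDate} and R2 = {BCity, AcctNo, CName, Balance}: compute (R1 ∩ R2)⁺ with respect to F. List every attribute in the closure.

Type, BCity, AcctNo, CName, Balance, OpenDate

R1 ∩ R2 = {BCity, AcctNo, Balance}.
Balance → Type, OpenDate applies, adding Type, OpenDate
Type → CName applies, adding CName
Closure: {Type, BCity, AcctNo, CName, Balance, OpenDate}.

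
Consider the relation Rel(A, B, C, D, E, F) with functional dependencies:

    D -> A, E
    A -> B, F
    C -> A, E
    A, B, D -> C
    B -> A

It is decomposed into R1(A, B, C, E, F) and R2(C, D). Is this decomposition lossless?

Yes

Common attributes: R1 ∩ R2 = {C}.
Closure of {C}: C → A, E applies, adding A, E; A → B, F applies, adding B, F. So (C)⁺ = {A, B, C, E, F}.
This closure contains every attribute of R1, so R1 ∩ R2 → R1. The join is lossless.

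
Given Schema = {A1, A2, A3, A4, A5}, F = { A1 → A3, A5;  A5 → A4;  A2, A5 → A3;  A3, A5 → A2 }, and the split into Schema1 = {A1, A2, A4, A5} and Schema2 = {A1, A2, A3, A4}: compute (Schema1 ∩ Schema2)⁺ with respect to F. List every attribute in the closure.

A1, A2, A3, A4, A5

Schema1 ∩ Schema2 = {A1, A2, A4}.
A1 → A3, A5 applies, adding A3, A5
Closure: {A1, A2, A3, A4, A5}.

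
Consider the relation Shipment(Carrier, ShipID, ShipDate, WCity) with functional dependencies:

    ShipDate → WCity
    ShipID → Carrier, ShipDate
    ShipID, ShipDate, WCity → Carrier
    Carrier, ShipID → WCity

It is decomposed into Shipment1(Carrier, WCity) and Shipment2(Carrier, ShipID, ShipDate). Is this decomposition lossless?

No

Common attributes: Shipment1 ∩ Shipment2 = {Carrier}.
No dependency enlarges {Carrier}, so (Carrier)⁺ = {Carrier}.
The closure contains neither all of Shipment1 = {Carrier, WCity} nor all of Shipment2 = {Carrier, ShipID, ShipDate}, so the common attributes are not a superkey of either fragment. The join is lossy.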